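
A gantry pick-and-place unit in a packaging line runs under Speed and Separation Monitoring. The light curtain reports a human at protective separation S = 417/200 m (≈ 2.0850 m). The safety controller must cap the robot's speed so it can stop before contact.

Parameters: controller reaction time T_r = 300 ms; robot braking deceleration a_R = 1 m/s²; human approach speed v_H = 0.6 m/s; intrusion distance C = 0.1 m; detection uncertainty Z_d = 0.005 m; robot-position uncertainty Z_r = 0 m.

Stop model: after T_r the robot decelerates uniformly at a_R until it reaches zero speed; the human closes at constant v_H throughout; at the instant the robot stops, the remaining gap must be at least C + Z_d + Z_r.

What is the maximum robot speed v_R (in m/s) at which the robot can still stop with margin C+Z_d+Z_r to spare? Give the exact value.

v_R_max = 6/5 m/s = 1.2000 m/s

at the boundary: (1/2)·v² + (9/10)·v + (-9/5) = 0
  disc = (9/10)² − 4·(1/2)·(-9/5) = 441/100 ; √disc = 21/10
  v_R = (−(9/10) + 21/10) / (2·(1/2)) = 6/5 m/s
check:
T_s = v_R/a_R = (6/5)/1 = 1.2000 s
reaction-phase robot travel = 1.2000·0.3000 = 0.3600 m
braking distance = 1.2000²/(2·1.0000) = 0.7200 m
person approaches 0.6000·(0.3000+1.2000) = 0.9000 m
margins: 0.1000+0.0050+0.0000 = 0.1050 m
sum ≈ 0.3600+0.7200+0.9000+0.1050 ≈ 2.0850 m = S ✓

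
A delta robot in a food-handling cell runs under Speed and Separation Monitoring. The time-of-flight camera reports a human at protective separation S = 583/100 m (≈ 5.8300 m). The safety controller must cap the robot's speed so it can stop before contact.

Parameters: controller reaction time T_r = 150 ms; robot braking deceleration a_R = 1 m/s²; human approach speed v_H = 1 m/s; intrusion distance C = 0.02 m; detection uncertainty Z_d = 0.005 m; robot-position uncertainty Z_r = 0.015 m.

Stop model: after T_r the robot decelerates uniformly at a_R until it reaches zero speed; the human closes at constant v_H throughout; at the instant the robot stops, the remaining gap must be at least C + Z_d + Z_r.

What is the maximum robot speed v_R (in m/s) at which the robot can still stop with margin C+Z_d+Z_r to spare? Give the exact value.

at the boundary: (1/2)·v² + (23/20)·v + (-141/25) = 0
  disc = (23/20)² − 4·(1/2)·(-141/25) = 5041/400 ; √disc = 71/20
  v_R = (−(23/20) + 71/20) / (2·(1/2)) = 12/5 m/s
check:
stop time T_s = (12/5)/1 = 2.4000 s
reaction-phase robot travel = 2.4000·0.1500 = 0.3600 m
robot covers 2.4000·2.4000 − ½·1.0000·2.4000² = 2.8800 m while stopping
human closes 1.0000·2.5500 = 2.5500 m
C+Z_d+Z_r = 0.0200+0.0050+0.0150 = 0.0400 m
sum ≈ 0.3600+2.8800+2.5500+0.0400 ≈ 5.8300 m = S ✓

v_R_max = 12/5 m/s = 2.4000 m/s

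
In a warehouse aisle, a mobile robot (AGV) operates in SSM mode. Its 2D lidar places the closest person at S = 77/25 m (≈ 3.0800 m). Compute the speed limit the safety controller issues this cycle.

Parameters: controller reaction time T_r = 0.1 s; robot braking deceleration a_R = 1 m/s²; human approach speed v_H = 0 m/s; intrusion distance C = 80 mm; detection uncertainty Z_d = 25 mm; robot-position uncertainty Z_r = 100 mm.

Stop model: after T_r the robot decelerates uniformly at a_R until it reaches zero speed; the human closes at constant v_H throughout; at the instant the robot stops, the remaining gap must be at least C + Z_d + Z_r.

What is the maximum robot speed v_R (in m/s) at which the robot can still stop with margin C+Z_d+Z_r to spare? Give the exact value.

v_R_max = 23/10 m/s = 2.3000 m/s

at the boundary: (1/2)·v² + (1/10)·v + (-23/8) = 0
  disc = (1/10)² − 4·(1/2)·(-23/8) = 144/25 ; √disc = 12/5
  v_R = (−(1/10) + 12/5) / (2·(1/2)) = 23/10 m/s
check:
braking lasts T_s = (23/10)/1 = 2.3000 s
robot in T_r: 2.3000·0.1000 = 0.2300 m
braking distance = 2.3000²/(2·1.0000) = 2.6450 m
person approaches 0.0000·(0.1000+2.3000) = 0.0000 m
residual clearance needed = 0.0800+0.0250+0.1000 = 0.2050 m
sum ≈ 0.2300+2.6450+0.0000+0.2050 ≈ 3.0800 m = S ✓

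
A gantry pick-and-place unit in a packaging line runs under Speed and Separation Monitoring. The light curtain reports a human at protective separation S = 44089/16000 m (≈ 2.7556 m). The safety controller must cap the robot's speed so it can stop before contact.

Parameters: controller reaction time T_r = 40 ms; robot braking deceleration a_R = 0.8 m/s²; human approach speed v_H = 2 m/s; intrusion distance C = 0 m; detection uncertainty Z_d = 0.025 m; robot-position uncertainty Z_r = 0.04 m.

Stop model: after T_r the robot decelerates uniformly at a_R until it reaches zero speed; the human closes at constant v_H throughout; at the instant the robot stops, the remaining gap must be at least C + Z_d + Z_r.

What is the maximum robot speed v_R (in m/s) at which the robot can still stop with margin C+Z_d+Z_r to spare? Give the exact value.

quadratic (5/8)·v² + (127/50)·v + (-41769/16000) = 0
  disc = (127/50)² − 4·(5/8)·(-41769/16000) = 2076481/160000 ; √disc = 1441/400
  v_R = (−(127/50) + 1441/400) / (2·(5/8)) = 17/20 m/s
check:
T_s = v_R/a_R = (17/20)/(4/5) = 1.0625 s
robot in T_r: 0.8500·0.0400 = 0.0340 m
robot under decel: 0.8500²/(2·0.8000) = 0.4516 m
human over T_r+T_s: 2.0000·(0.0400+1.0625) = 2.2050 m
residual clearance needed = 0.0000+0.0250+0.0400 = 0.0650 m
sum ≈ 0.0340+0.4516+2.2050+0.0650 ≈ 2.7556 m = S ✓

v_R_max = 17/20 m/s = 0.8500 m/s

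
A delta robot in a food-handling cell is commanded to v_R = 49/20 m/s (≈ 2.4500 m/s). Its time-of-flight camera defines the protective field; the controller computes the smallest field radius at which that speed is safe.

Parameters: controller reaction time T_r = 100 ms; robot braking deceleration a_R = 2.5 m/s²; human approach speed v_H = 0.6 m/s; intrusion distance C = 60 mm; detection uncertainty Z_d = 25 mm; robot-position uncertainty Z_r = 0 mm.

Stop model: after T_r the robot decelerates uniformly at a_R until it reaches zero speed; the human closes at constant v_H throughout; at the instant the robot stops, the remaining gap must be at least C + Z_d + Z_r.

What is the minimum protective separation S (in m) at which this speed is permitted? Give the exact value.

S_min = 4357/2000 m = 2.1785 m

T_s = v_R/a_R = (49/20)/(5/2) = 0.9800 s
reaction-phase robot travel = 2.4500·0.1000 = 0.2450 m
robot under decel: 2.4500²/(2·2.5000) = 1.2005 m
human over T_r+T_s: 0.6000·(0.1000+0.9800) = 0.6480 m
margins: 0.0600+0.0250+0.0000 = 0.0850 m
S_min ≈ 0.2450+1.2005+0.6480+0.0850  ⇒  S_min = 4357/2000 m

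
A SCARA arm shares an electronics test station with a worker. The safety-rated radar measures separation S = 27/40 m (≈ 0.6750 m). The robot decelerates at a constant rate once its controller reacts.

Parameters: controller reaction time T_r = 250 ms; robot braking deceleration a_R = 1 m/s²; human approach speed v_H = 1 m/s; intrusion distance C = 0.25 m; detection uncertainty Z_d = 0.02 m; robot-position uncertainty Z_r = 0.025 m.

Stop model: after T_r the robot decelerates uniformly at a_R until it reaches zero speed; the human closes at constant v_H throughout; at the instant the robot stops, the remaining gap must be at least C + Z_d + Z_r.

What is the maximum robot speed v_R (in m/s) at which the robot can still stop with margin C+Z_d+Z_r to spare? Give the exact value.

v_R_max = 1/10 m/s = 0.1000 m/s

at the boundary: (1/2)·v² + (5/4)·v + (-13/100) = 0
  disc = (5/4)² − 4·(1/2)·(-13/100) = 729/400 ; √disc = 27/20
  v_R = (−(5/4) + 27/20) / (2·(1/2)) = 1/10 m/s
check:
braking lasts T_s = (1/10)/1 = 0.1000 s
robot in T_r: 0.1000·0.2500 = 0.0250 m
braking distance = 0.1000²/(2·1.0000) = 0.0050 m
human closes 1.0000·0.3500 = 0.3500 m
C+Z_d+Z_r = 0.2500+0.0200+0.0250 = 0.2950 m
sum ≈ 0.0250+0.0050+0.3500+0.2950 ≈ 0.6750 m = S ✓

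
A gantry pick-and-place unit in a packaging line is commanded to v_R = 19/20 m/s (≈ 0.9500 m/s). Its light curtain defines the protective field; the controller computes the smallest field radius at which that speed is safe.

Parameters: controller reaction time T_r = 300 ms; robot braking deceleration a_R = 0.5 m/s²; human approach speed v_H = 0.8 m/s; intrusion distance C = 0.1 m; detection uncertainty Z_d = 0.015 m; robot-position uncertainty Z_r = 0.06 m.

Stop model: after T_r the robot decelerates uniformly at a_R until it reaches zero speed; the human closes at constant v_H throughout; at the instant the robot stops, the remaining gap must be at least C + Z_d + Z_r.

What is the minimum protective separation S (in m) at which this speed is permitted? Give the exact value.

stop time T_s = (19/20)/(1/2) = 1.9000 s
robot in T_r: 0.9500·0.3000 = 0.2850 m
robot covers 0.9500·1.9000 − ½·0.5000·1.9000² = 0.9025 m while stopping
human over T_r+T_s: 0.8000·(0.3000+1.9000) = 1.7600 m
C+Z_d+Z_r = 0.1000+0.0150+0.0600 = 0.1750 m
S_min ≈ 0.2850+0.9025+1.7600+0.1750  ⇒  S_min = 1249/400 m

S_min = 1249/400 m = 3.1225 m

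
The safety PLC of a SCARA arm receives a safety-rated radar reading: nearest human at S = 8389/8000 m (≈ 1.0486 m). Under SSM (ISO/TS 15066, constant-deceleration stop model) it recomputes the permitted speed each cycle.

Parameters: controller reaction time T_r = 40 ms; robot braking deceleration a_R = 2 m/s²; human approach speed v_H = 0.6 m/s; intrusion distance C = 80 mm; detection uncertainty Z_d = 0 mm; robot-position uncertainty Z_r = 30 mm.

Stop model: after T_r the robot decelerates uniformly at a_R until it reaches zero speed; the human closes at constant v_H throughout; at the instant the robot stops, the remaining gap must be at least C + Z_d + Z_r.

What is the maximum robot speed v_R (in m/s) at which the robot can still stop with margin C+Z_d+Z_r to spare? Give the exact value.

quadratic (1/4)·v² + (17/50)·v + (-7317/8000) = 0
  disc = (17/50)² − 4·(1/4)·(-7317/8000) = 41209/40000 ; √disc = 203/200
  v_R = (−(17/50) + 203/200) / (2·(1/4)) = 27/20 m/s
check:
braking lasts T_s = (27/20)/2 = 0.6750 s
robot covers v_R·T_r = 1.3500·0.0400 = 0.0540 m before braking
robot under decel: 1.3500²/(2·2.0000) = 0.4556 m
person approaches 0.6000·(0.0400+0.6750) = 0.4290 m
margins: 0.0800+0.0000+0.0300 = 0.1100 m
sum ≈ 0.0540+0.4556+0.4290+0.1100 ≈ 1.0486 m = S ✓

v_R_max = 27/20 m/s = 1.3500 m/s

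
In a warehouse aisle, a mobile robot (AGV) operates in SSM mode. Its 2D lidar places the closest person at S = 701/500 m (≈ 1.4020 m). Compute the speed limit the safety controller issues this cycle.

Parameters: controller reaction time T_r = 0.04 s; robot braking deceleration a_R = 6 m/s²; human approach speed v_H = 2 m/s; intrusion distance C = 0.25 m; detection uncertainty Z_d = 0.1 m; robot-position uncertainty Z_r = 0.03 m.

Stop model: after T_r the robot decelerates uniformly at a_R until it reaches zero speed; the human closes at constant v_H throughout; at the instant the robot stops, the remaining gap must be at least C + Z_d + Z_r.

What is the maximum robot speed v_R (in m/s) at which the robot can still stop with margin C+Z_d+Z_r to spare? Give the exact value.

v_R_max = 9/5 m/s = 1.8000 m/s

at the boundary: (1/12)·v² + (28/75)·v + (-471/500) = 0
  disc = (28/75)² − 4·(1/12)·(-471/500) = 10201/22500 ; √disc = 101/150
  v_R = (−(28/75) + 101/150) / (2·(1/12)) = 9/5 m/s
check:
stop time T_s = (9/5)/6 = 0.3000 s
reaction-phase robot travel = 1.8000·0.0400 = 0.0720 m
braking distance = 1.8000²/(2·6.0000) = 0.2700 m
human closes 2.0000·0.3400 = 0.6800 m
margins: 0.2500+0.1000+0.0300 = 0.3800 m
sum ≈ 0.0720+0.2700+0.6800+0.3800 ≈ 1.4020 m = S ✓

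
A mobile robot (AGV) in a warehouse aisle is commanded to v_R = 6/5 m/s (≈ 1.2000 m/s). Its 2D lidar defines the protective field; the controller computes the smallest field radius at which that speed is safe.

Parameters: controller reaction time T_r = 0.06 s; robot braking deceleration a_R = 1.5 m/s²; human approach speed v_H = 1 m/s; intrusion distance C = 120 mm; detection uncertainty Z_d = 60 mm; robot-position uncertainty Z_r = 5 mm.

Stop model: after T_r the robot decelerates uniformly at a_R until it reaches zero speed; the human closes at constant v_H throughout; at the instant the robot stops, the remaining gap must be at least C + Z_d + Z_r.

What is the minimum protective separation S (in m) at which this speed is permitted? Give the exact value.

S_min = 1597/1000 m = 1.5970 m

T_s = v_R/a_R = (6/5)/(3/2) = 0.8000 s
robot covers v_R·T_r = 1.2000·0.0600 = 0.0720 m before braking
braking distance = 1.2000²/(2·1.5000) = 0.4800 m
person approaches 1.0000·(0.0600+0.8000) = 0.8600 m
margins: 0.1200+0.0600+0.0050 = 0.1850 m
S_min ≈ 0.0720+0.4800+0.8600+0.1850  ⇒  S_min = 1597/1000 m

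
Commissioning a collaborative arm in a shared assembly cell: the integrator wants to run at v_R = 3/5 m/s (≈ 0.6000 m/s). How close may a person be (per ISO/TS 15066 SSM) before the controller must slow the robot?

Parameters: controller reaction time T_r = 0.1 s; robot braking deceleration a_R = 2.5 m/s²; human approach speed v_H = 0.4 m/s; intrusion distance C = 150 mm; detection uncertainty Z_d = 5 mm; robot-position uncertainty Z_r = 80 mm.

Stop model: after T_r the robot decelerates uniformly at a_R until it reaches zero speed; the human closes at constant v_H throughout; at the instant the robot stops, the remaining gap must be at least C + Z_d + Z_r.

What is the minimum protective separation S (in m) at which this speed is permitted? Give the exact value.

S_min = 503/1000 m = 0.5030 m

braking lasts T_s = (3/5)/(5/2) = 0.2400 s
reaction-phase robot travel = 0.6000·0.1000 = 0.0600 m
braking distance = 0.6000²/(2·2.5000) = 0.0720 m
person approaches 0.4000·(0.1000+0.2400) = 0.1360 m
C+Z_d+Z_r = 0.1500+0.0050+0.0800 = 0.2350 m
S_min ≈ 0.0600+0.0720+0.1360+0.2350  ⇒  S_min = 503/1000 m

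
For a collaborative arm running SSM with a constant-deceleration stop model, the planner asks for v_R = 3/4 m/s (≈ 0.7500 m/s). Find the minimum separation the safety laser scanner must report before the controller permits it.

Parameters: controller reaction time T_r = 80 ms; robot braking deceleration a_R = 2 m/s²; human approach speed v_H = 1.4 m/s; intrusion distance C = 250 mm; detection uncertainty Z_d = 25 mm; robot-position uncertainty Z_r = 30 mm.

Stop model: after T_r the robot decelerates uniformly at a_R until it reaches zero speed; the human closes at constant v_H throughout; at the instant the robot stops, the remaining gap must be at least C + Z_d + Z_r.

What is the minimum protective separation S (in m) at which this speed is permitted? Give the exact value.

stop time T_s = (3/4)/2 = 0.3750 s
reaction-phase robot travel = 0.7500·0.0800 = 0.0600 m
braking distance = 0.7500²/(2·2.0000) = 0.1406 m
person approaches 1.4000·(0.0800+0.3750) = 0.6370 m
margins: 0.2500+0.0250+0.0300 = 0.3050 m
S_min ≈ 0.0600+0.1406+0.6370+0.3050  ⇒  S_min = 9141/8000 m

S_min = 9141/8000 m = 1.1426 m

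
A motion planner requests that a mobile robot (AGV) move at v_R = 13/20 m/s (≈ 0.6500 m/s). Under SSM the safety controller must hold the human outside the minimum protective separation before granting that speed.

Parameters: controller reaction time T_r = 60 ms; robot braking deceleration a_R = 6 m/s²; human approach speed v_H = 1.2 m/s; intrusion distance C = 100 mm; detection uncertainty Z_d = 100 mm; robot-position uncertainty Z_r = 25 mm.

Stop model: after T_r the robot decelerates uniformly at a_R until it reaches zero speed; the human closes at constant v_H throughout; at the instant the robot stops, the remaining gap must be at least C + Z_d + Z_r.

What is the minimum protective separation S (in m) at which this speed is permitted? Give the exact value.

S_min = 12029/24000 m = 0.5012 m

braking lasts T_s = (13/20)/6 = 0.1083 s
robot in T_r: 0.6500·0.0600 = 0.0390 m
robot covers 0.6500·0.1083 − ½·6.0000·0.1083² = 0.0352 m while stopping
person approaches 1.2000·(0.0600+0.1083) = 0.2020 m
margins: 0.1000+0.1000+0.0250 = 0.2250 m
S_min ≈ 0.0390+0.0352+0.2020+0.2250  ⇒  S_min = 12029/24000 m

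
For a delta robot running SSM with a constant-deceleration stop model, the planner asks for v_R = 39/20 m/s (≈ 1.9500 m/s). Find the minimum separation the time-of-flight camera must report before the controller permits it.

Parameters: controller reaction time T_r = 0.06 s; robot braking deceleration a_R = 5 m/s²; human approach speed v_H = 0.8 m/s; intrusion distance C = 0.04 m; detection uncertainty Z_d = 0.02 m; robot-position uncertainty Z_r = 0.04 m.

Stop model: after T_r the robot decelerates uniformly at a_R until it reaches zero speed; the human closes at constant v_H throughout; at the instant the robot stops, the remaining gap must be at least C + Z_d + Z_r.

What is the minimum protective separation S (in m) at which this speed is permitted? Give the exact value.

S_min = 3829/4000 m = 0.9573 m

braking lasts T_s = (39/20)/5 = 0.3900 s
reaction-phase robot travel = 1.9500·0.0600 = 0.1170 m
robot covers 1.9500·0.3900 − ½·5.0000·0.3900² = 0.3802 m while stopping
person approaches 0.8000·(0.0600+0.3900) = 0.3600 m
margins: 0.0400+0.0200+0.0400 = 0.1000 m
S_min ≈ 0.1170+0.3802+0.3600+0.1000  ⇒  S_min = 3829/4000 m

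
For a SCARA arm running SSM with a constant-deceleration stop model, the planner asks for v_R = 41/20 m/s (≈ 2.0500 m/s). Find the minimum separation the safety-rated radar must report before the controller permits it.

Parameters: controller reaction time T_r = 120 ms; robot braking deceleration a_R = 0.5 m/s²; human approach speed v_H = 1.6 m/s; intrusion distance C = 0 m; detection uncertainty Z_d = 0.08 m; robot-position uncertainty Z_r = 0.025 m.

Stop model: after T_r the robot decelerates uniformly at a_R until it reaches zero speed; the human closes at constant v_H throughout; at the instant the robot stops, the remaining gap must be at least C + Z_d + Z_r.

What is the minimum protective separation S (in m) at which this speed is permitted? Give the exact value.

S_min = 22611/2000 m = 11.3055 m

braking lasts T_s = (41/20)/(1/2) = 4.1000 s
robot covers v_R·T_r = 2.0500·0.1200 = 0.2460 m before braking
braking distance = 2.0500²/(2·0.5000) = 4.2025 m
human closes 1.6000·4.2200 = 6.7520 m
residual clearance needed = 0.0000+0.0800+0.0250 = 0.1050 m
S_min ≈ 0.2460+4.2025+6.7520+0.1050  ⇒  S_min = 22611/2000 m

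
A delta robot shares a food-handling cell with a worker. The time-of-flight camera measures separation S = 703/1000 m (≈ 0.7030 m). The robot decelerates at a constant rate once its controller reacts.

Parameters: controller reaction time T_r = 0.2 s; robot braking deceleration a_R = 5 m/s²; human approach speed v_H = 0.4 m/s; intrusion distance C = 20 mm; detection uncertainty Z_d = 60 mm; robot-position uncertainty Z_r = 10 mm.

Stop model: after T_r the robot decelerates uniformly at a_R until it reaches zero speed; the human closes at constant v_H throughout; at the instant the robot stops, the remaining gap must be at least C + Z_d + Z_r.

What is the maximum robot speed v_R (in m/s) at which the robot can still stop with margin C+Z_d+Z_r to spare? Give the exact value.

v_R_max = 13/10 m/s = 1.3000 m/s

collect terms ⇒ (1/10)·v_R² + (7/25)·v_R + (-533/1000) = 0
  disc = (7/25)² − 4·(1/10)·(-533/1000) = 729/2500 ; √disc = 27/50
  v_R = (−(7/25) + 27/50) / (2·(1/10)) = 13/10 m/s
check:
braking lasts T_s = (13/10)/5 = 0.2600 s
robot in T_r: 1.3000·0.2000 = 0.2600 m
braking distance = 1.3000²/(2·5.0000) = 0.1690 m
human over T_r+T_s: 0.4000·(0.2000+0.2600) = 0.1840 m
C+Z_d+Z_r = 0.0200+0.0600+0.0100 = 0.0900 m
sum ≈ 0.2600+0.1690+0.1840+0.0900 ≈ 0.7030 m = S ✓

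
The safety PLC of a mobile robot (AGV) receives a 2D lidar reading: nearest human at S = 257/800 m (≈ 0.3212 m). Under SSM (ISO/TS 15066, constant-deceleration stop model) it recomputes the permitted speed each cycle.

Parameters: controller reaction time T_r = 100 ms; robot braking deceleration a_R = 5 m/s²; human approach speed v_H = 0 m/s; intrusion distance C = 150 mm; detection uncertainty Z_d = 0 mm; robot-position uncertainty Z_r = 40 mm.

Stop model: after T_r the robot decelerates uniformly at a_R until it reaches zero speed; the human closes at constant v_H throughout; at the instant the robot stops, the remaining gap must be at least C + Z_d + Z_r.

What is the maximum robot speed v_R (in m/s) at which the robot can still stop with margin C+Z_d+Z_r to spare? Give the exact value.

collect terms ⇒ (1/10)·v_R² + (1/10)·v_R + (-21/160) = 0
  disc = (1/10)² − 4·(1/10)·(-21/160) = 1/16 ; √disc = 1/4
  v_R = (−(1/10) + 1/4) / (2·(1/10)) = 3/4 m/s
check:
braking lasts T_s = (3/4)/5 = 0.1500 s
robot covers v_R·T_r = 0.7500·0.1000 = 0.0750 m before braking
robot under decel: 0.7500²/(2·5.0000) = 0.0563 m
person approaches 0.0000·(0.1000+0.1500) = 0.0000 m
C+Z_d+Z_r = 0.1500+0.0000+0.0400 = 0.1900 m
sum ≈ 0.0750+0.0563+0.0000+0.1900 ≈ 0.3212 m = S ✓

v_R_max = 3/4 m/s = 0.7500 m/s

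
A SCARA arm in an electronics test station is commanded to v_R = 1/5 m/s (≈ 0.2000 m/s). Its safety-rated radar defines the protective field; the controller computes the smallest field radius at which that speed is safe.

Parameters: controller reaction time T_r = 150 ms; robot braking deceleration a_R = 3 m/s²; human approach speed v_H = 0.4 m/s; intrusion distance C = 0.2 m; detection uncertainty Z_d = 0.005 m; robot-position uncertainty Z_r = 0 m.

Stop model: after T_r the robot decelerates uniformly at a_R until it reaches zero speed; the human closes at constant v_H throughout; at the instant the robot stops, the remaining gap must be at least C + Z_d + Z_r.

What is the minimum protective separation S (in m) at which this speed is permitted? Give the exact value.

braking lasts T_s = (1/5)/3 = 0.0667 s
reaction-phase robot travel = 0.2000·0.1500 = 0.0300 m
braking distance = 0.2000²/(2·3.0000) = 0.0067 m
person approaches 0.4000·(0.1500+0.0667) = 0.0867 m
C+Z_d+Z_r = 0.2000+0.0050+0.0000 = 0.2050 m
S_min ≈ 0.0300+0.0067+0.0867+0.2050  ⇒  S_min = 197/600 m

S_min = 197/600 m = 0.3283 m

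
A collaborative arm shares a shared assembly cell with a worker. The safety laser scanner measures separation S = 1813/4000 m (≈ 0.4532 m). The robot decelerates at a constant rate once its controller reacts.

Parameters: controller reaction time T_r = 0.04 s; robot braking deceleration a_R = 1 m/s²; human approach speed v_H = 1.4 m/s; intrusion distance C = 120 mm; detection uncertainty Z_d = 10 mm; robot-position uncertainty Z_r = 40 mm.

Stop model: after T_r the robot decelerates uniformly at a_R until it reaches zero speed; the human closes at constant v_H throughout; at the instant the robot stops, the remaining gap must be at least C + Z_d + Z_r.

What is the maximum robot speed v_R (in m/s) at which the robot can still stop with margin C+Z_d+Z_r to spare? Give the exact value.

quadratic (1/2)·v² + (36/25)·v + (-909/4000) = 0
  disc = (36/25)² − 4·(1/2)·(-909/4000) = 25281/10000 ; √disc = 159/100
  v_R = (−(36/25) + 159/100) / (2·(1/2)) = 3/20 m/s
check:
braking lasts T_s = (3/20)/1 = 0.1500 s
robot covers v_R·T_r = 0.1500·0.0400 = 0.0060 m before braking
robot covers 0.1500·0.1500 − ½·1.0000·0.1500² = 0.0112 m while stopping
human over T_r+T_s: 1.4000·(0.0400+0.1500) = 0.2660 m
margins: 0.1200+0.0100+0.0400 = 0.1700 m
sum ≈ 0.0060+0.0112+0.2660+0.1700 ≈ 0.4532 m = S ✓

v_R_max = 3/20 m/s = 0.1500 m/s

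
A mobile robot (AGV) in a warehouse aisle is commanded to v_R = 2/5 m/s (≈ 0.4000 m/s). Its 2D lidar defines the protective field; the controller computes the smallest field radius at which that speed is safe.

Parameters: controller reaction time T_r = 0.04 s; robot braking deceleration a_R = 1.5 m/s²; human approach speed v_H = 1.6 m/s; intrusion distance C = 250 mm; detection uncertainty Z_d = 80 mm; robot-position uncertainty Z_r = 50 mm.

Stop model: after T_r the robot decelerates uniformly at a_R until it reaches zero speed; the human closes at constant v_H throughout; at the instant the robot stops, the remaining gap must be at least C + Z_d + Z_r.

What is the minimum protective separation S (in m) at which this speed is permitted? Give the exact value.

S_min = 47/50 m = 0.9400 m

stop time T_s = (2/5)/(3/2) = 0.2667 s
robot in T_r: 0.4000·0.0400 = 0.0160 m
robot under decel: 0.4000²/(2·1.5000) = 0.0533 m
human closes 1.6000·0.3067 = 0.4907 m
margins: 0.2500+0.0800+0.0500 = 0.3800 m
S_min ≈ 0.0160+0.0533+0.4907+0.3800  ⇒  S_min = 47/50 m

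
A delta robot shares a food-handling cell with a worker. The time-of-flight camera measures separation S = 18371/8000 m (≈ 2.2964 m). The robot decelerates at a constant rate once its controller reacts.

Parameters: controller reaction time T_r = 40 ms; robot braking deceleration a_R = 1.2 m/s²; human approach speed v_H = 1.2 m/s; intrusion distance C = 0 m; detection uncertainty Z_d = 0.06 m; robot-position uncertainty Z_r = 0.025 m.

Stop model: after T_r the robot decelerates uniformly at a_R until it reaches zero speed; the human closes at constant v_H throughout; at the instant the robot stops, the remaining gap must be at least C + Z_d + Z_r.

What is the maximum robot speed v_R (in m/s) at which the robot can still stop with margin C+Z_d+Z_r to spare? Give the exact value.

at the boundary: (5/12)·v² + (26/25)·v + (-17307/8000) = 0
  disc = (26/25)² − 4·(5/12)·(-17307/8000) = 187489/40000 ; √disc = 433/200
  v_R = (−(26/25) + 433/200) / (2·(5/12)) = 27/20 m/s
check:
braking lasts T_s = (27/20)/(6/5) = 1.1250 s
reaction-phase robot travel = 1.3500·0.0400 = 0.0540 m
robot covers 1.3500·1.1250 − ½·1.2000·1.1250² = 0.7594 m while stopping
person approaches 1.2000·(0.0400+1.1250) = 1.3980 m
residual clearance needed = 0.0000+0.0600+0.0250 = 0.0850 m
sum ≈ 0.0540+0.7594+1.3980+0.0850 ≈ 2.2964 m = S ✓

v_R_max = 27/20 m/s = 1.3500 m/s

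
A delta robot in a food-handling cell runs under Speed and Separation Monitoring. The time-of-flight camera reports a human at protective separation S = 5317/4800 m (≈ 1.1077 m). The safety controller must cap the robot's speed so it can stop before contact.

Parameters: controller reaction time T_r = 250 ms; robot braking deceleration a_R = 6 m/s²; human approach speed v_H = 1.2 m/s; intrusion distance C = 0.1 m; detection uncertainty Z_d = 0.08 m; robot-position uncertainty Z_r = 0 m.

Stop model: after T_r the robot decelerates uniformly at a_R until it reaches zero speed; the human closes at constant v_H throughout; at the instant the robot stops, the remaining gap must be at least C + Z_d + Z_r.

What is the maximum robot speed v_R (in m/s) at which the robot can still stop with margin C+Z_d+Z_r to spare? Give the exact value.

at the boundary: (1/12)·v² + (9/20)·v + (-3013/4800) = 0
  disc = (9/20)² − 4·(1/12)·(-3013/4800) = 5929/14400 ; √disc = 77/120
  v_R = (−(9/20) + 77/120) / (2·(1/12)) = 23/20 m/s
check:
braking lasts T_s = (23/20)/6 = 0.1917 s
robot in T_r: 1.1500·0.2500 = 0.2875 m
robot covers 1.1500·0.1917 − ½·6.0000·0.1917² = 0.1102 m while stopping
person approaches 1.2000·(0.2500+0.1917) = 0.5300 m
C+Z_d+Z_r = 0.1000+0.0800+0.0000 = 0.1800 m
sum ≈ 0.2875+0.1102+0.5300+0.1800 ≈ 1.1077 m = S ✓

v_R_max = 23/20 m/s = 1.1500 m/s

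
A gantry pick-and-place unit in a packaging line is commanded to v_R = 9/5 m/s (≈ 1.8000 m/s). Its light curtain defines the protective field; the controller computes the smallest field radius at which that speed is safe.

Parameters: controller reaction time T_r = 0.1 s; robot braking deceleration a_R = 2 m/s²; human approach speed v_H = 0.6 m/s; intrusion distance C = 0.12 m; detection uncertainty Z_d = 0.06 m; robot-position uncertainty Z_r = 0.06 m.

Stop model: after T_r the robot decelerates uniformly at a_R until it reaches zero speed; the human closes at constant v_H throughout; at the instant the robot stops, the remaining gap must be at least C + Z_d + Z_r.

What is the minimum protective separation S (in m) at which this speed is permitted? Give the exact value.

stop time T_s = (9/5)/2 = 0.9000 s
reaction-phase robot travel = 1.8000·0.1000 = 0.1800 m
robot under decel: 1.8000²/(2·2.0000) = 0.8100 m
person approaches 0.6000·(0.1000+0.9000) = 0.6000 m
residual clearance needed = 0.1200+0.0600+0.0600 = 0.2400 m
S_min ≈ 0.1800+0.8100+0.6000+0.2400  ⇒  S_min = 183/100 m

S_min = 183/100 m = 1.8300 m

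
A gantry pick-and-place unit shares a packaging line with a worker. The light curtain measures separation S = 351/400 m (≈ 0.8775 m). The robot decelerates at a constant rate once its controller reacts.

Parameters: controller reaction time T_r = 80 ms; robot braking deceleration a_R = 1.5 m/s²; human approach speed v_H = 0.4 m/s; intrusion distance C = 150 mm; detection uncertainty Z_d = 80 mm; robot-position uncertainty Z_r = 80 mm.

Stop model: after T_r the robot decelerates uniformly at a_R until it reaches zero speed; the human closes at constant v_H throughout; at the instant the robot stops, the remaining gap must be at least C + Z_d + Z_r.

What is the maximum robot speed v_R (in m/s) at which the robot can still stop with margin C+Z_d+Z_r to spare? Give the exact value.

quadratic (1/3)·v² + (26/75)·v + (-1071/2000) = 0
  disc = (26/75)² − 4·(1/3)·(-1071/2000) = 18769/22500 ; √disc = 137/150
  v_R = (−(26/75) + 137/150) / (2·(1/3)) = 17/20 m/s
check:
braking lasts T_s = (17/20)/(3/2) = 0.5667 s
reaction-phase robot travel = 0.8500·0.0800 = 0.0680 m
robot covers 0.8500·0.5667 − ½·1.5000·0.5667² = 0.2408 m while stopping
human over T_r+T_s: 0.4000·(0.0800+0.5667) = 0.2587 m
margins: 0.1500+0.0800+0.0800 = 0.3100 m
sum ≈ 0.0680+0.2408+0.2587+0.3100 ≈ 0.8775 m = S ✓

v_R_max = 17/20 m/s = 0.8500 m/s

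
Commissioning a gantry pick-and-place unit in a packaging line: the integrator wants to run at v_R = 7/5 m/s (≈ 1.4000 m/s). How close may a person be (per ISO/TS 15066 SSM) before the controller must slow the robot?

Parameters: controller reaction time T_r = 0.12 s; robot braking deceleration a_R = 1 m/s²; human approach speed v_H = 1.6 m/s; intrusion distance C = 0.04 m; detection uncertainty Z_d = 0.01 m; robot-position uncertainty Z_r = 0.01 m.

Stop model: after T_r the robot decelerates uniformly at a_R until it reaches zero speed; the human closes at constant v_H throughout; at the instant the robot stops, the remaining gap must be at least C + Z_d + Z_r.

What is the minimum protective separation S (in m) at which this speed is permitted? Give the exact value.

S_min = 91/25 m = 3.6400 m

T_s = v_R/a_R = (7/5)/1 = 1.4000 s
robot in T_r: 1.4000·0.1200 = 0.1680 m
robot under decel: 1.4000²/(2·1.0000) = 0.9800 m
person approaches 1.6000·(0.1200+1.4000) = 2.4320 m
C+Z_d+Z_r = 0.0400+0.0100+0.0100 = 0.0600 m
S_min ≈ 0.1680+0.9800+2.4320+0.0600  ⇒  S_min = 91/25 m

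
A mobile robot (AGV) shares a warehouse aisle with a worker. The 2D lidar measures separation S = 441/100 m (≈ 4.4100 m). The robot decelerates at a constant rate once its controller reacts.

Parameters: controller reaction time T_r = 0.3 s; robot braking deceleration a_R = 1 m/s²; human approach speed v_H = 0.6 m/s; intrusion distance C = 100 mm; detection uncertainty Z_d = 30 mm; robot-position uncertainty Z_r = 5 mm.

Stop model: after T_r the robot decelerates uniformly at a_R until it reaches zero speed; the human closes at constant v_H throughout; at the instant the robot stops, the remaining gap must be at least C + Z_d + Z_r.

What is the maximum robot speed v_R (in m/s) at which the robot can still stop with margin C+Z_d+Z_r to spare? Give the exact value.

v_R_max = 21/10 m/s = 2.1000 m/s

at the boundary: (1/2)·v² + (9/10)·v + (-819/200) = 0
  disc = (9/10)² − 4·(1/2)·(-819/200) = 9 ; √disc = 3
  v_R = (−(9/10) + 3) / (2·(1/2)) = 21/10 m/s
check:
T_s = v_R/a_R = (21/10)/1 = 2.1000 s
reaction-phase robot travel = 2.1000·0.3000 = 0.6300 m
robot covers 2.1000·2.1000 − ½·1.0000·2.1000² = 2.2050 m while stopping
person approaches 0.6000·(0.3000+2.1000) = 1.4400 m
C+Z_d+Z_r = 0.1000+0.0300+0.0050 = 0.1350 m
sum ≈ 0.6300+2.2050+1.4400+0.1350 ≈ 4.4100 m = S ✓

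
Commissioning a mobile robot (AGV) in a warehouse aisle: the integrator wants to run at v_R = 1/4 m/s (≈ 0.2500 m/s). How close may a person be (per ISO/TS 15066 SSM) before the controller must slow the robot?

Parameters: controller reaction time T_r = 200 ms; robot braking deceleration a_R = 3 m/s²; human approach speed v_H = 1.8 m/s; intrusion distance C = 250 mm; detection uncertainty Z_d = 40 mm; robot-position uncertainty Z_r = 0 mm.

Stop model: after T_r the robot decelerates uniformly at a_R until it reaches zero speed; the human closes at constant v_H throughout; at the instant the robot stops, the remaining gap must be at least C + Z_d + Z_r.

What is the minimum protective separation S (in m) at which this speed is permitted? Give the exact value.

S_min = 413/480 m = 0.8604 m

T_s = v_R/a_R = (1/4)/3 = 0.0833 s
robot covers v_R·T_r = 0.2500·0.2000 = 0.0500 m before braking
braking distance = 0.2500²/(2·3.0000) = 0.0104 m
human closes 1.8000·0.2833 = 0.5100 m
C+Z_d+Z_r = 0.2500+0.0400+0.0000 = 0.2900 m
S_min ≈ 0.0500+0.0104+0.5100+0.2900  ⇒  S_min = 413/480 m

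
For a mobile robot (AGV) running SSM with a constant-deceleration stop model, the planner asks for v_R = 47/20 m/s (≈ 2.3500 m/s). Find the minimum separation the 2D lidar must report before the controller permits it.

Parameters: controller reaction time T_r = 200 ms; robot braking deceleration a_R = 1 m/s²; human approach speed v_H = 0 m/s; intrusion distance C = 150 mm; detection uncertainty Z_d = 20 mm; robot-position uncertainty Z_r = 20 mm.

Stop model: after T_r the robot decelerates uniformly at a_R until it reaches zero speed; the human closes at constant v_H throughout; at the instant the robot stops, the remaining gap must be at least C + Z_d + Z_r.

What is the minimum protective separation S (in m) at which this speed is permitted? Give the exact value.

S_min = 2737/800 m = 3.4213 m

stop time T_s = (47/20)/1 = 2.3500 s
reaction-phase robot travel = 2.3500·0.2000 = 0.4700 m
robot covers 2.3500·2.3500 − ½·1.0000·2.3500² = 2.7612 m while stopping
human closes 0.0000·2.5500 = 0.0000 m
C+Z_d+Z_r = 0.1500+0.0200+0.0200 = 0.1900 m
S_min ≈ 0.4700+2.7612+0.0000+0.1900  ⇒  S_min = 2737/800 m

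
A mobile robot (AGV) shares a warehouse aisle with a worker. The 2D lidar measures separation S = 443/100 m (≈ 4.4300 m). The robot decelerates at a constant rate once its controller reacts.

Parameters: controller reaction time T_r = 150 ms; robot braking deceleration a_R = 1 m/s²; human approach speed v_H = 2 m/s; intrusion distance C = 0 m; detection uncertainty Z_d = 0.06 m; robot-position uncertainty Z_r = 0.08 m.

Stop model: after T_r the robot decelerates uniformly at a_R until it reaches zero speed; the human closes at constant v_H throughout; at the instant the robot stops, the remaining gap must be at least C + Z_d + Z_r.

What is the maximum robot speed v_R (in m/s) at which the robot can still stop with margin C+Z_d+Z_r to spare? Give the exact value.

v_R_max = 7/5 m/s = 1.4000 m/s

collect terms ⇒ (1/2)·v_R² + (43/20)·v_R + (-399/100) = 0
  disc = (43/20)² − 4·(1/2)·(-399/100) = 5041/400 ; √disc = 71/20
  v_R = (−(43/20) + 71/20) / (2·(1/2)) = 7/5 m/s
check:
braking lasts T_s = (7/5)/1 = 1.4000 s
robot covers v_R·T_r = 1.4000·0.1500 = 0.2100 m before braking
braking distance = 1.4000²/(2·1.0000) = 0.9800 m
person approaches 2.0000·(0.1500+1.4000) = 3.1000 m
margins: 0.0000+0.0600+0.0800 = 0.1400 m
sum ≈ 0.2100+0.9800+3.1000+0.1400 ≈ 4.4300 m = S ✓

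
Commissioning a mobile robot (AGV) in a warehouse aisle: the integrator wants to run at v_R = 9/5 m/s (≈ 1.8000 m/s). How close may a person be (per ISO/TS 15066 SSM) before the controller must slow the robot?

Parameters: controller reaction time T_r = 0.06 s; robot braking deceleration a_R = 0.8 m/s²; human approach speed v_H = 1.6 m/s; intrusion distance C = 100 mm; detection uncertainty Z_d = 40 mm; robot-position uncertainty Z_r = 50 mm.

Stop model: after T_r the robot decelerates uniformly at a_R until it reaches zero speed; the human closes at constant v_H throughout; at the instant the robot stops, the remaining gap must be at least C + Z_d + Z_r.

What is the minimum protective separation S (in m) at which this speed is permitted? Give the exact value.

S_min = 6019/1000 m = 6.0190 m

braking lasts T_s = (9/5)/(4/5) = 2.2500 s
robot covers v_R·T_r = 1.8000·0.0600 = 0.1080 m before braking
braking distance = 1.8000²/(2·0.8000) = 2.0250 m
human closes 1.6000·2.3100 = 3.6960 m
residual clearance needed = 0.1000+0.0400+0.0500 = 0.1900 m
S_min ≈ 0.1080+2.0250+3.6960+0.1900  ⇒  S_min = 6019/1000 m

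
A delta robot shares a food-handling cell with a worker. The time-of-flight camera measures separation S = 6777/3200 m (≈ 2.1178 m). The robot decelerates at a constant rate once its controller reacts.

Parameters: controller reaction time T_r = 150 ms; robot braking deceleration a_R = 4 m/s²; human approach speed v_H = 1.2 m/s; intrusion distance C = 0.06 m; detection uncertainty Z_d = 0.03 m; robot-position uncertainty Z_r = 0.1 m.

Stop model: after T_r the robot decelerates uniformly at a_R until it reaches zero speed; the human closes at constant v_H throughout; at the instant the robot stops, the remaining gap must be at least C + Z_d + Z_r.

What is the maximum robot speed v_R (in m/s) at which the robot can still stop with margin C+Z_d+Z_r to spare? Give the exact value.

v_R_max = 47/20 m/s = 2.3500 m/s

quadratic (1/8)·v² + (9/20)·v + (-5593/3200) = 0
  disc = (9/20)² − 4·(1/8)·(-5593/3200) = 6889/6400 ; √disc = 83/80
  v_R = (−(9/20) + 83/80) / (2·(1/8)) = 47/20 m/s
check:
braking lasts T_s = (47/20)/4 = 0.5875 s
robot covers v_R·T_r = 2.3500·0.1500 = 0.3525 m before braking
robot covers 2.3500·0.5875 − ½·4.0000·0.5875² = 0.6903 m while stopping
person approaches 1.2000·(0.1500+0.5875) = 0.8850 m
margins: 0.0600+0.0300+0.1000 = 0.1900 m
sum ≈ 0.3525+0.6903+0.8850+0.1900 ≈ 2.1178 m = S ✓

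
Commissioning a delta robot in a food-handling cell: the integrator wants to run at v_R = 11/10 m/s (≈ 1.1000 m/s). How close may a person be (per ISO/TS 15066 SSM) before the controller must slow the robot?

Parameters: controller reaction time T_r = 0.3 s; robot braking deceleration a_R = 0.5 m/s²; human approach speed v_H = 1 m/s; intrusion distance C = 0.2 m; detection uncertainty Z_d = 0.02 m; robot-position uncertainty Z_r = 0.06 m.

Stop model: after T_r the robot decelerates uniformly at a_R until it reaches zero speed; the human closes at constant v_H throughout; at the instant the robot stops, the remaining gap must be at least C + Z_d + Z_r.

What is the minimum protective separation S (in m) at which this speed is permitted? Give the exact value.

stop time T_s = (11/10)/(1/2) = 2.2000 s
reaction-phase robot travel = 1.1000·0.3000 = 0.3300 m
robot under decel: 1.1000²/(2·0.5000) = 1.2100 m
human closes 1.0000·2.5000 = 2.5000 m
margins: 0.2000+0.0200+0.0600 = 0.2800 m
S_min ≈ 0.3300+1.2100+2.5000+0.2800  ⇒  S_min = 108/25 m

S_min = 108/25 m = 4.3200 m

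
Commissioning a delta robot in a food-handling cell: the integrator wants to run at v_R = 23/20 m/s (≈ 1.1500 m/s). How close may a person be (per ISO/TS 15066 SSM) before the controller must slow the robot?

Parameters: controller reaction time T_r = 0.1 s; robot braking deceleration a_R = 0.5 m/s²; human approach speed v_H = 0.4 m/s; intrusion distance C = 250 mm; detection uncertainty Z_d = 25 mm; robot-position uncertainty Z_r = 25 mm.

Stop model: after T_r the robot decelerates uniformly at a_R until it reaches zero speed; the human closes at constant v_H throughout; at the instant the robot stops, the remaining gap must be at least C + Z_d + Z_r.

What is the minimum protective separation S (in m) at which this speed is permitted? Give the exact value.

S_min = 1079/400 m = 2.6975 m

braking lasts T_s = (23/20)/(1/2) = 2.3000 s
robot in T_r: 1.1500·0.1000 = 0.1150 m
robot under decel: 1.1500²/(2·0.5000) = 1.3225 m
human closes 0.4000·2.4000 = 0.9600 m
C+Z_d+Z_r = 0.2500+0.0250+0.0250 = 0.3000 m
S_min ≈ 0.1150+1.3225+0.9600+0.3000  ⇒  S_min = 1079/400 m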